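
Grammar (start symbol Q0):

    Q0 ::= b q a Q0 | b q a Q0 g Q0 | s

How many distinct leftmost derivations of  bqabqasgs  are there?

Parse trees for bqabqasgs:
  [Q0 b q a [Q0 b q a [Q0 s] g [Q0 s]]]
  [Q0 b q a [Q0 b q a [Q0 s]] g [Q0 s]]

2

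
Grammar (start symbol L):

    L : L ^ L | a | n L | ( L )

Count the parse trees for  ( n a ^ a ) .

Parse trees for ( n a ^ a ):
  [L ( [L [L n [L a]] ^ [L a]] )]
  [L ( [L n [L [L a] ^ [L a]]] )]

2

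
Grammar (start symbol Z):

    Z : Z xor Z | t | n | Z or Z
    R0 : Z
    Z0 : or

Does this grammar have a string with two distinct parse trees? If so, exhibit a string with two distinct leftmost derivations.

Witness: n or n or n

Derivation 1: Z ⇒ Z or Z ⇒ n or Z ⇒ n or Z or Z ⇒ n or n or Z ⇒ n or n or n
Derivation 2: Z ⇒ Z or Z ⇒ Z or Z or Z ⇒ n or Z or Z ⇒ n or n or Z ⇒ n or n or n

Two distinct leftmost derivations for the same string.

Ambiguous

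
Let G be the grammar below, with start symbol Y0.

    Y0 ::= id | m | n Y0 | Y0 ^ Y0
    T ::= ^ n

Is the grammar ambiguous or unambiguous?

Witness: n id ^ id

Derivation 1: Y0 ⇒ n Y0 ⇒ n Y0 ^ Y0 ⇒ n id ^ Y0 ⇒ n id ^ id
Derivation 2: Y0 ⇒ Y0 ^ Y0 ⇒ n Y0 ^ Y0 ⇒ n id ^ Y0 ⇒ n id ^ id

Two distinct leftmost derivations for the same string.

Ambiguous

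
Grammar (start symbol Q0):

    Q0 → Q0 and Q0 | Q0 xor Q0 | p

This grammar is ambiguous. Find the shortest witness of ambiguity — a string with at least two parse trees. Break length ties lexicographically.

length 1: no string has ≥2 trees
length 3: no string has ≥2 trees
length 5: p and p and p has 2 parse trees

Two derivations of p and p and p:
  Q0 ⇒ Q0 and Q0 ⇒ Q0 and Q0 and Q0 ⇒ p and Q0 and Q0 ⇒ p and p and Q0 ⇒ p and p and p
  Q0 ⇒ Q0 and Q0 ⇒ p and Q0 ⇒ p and Q0 and Q0 ⇒ p and p and Q0 ⇒ p and p and p

p and p and p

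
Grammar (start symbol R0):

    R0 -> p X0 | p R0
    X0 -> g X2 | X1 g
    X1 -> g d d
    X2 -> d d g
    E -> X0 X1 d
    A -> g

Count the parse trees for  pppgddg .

Parse trees for pppgddg:
  [R0 p [R0 p [R0 p [X0 g [X2 d d g]]]]]
  [R0 p [R0 p [R0 p [X0 [X1 g d d] g]]]]

2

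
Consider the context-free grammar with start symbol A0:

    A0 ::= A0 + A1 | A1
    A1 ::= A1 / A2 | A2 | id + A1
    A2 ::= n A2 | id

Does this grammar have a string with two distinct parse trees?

Witness: id + id

Derivation 1: A0 ⇒ A0 + A1 ⇒ A1 + A1 ⇒ A2 + A1 ⇒ id + A1 ⇒ id + A2 ⇒ id + id
Derivation 2: A0 ⇒ A1 ⇒ id + A1 ⇒ id + A2 ⇒ id + id

Two distinct leftmost derivations for the same string.

Ambiguous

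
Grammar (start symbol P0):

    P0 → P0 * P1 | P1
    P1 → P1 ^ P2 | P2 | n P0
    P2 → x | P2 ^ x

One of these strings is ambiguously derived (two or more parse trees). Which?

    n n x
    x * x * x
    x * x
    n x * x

n n x: 1 tree
x * x * x: 1 tree
x * x: 1 tree
n x * x: 2 trees

n x * x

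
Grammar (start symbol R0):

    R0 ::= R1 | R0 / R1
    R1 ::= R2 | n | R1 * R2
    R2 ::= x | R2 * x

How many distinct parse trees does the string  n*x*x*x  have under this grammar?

4

Parse trees for n*x*x*x:
  [R0 [R1 [R1 n] * [R2 [R2 [R2 x] * x] * x]]]
  [R0 [R1 [R1 [R1 n] * [R2 x]] * [R2 [R2 x] * x]]]
  [R0 [R1 [R1 [R1 n] * [R2 [R2 x] * x]] * [R2 x]]]
  [R0 [R1 [R1 [R1 [R1 n] * [R2 x]] * [R2 x]] * [R2 x]]]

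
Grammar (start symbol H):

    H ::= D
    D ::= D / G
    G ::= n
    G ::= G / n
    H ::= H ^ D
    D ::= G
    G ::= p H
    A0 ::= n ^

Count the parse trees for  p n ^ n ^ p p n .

3

Parse trees for p n ^ n ^ p p n:
  [H [D [G p [H [H [H [D [G n]]] ^ [D [G n]]] ^ [D [G p [H [D [G p [H [D [G n]]]]]]]]]]]]
  [H [H [D [G p [H [H [D [G n]]] ^ [D [G n]]]]]] ^ [D [G p [H [D [G p [H [D [G n]]]]]]]]]
  [H [H [H [D [G p [H [D [G n]]]]]] ^ [D [G n]]] ^ [D [G p [H [D [G p [H [D [G n]]]]]]]]]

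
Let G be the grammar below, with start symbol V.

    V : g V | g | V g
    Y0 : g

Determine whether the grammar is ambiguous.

Ambiguous

Witness: g g

Derivation 1: V ⇒ g V ⇒ g g
Derivation 2: V ⇒ V g ⇒ g g

Two distinct leftmost derivations for the same string.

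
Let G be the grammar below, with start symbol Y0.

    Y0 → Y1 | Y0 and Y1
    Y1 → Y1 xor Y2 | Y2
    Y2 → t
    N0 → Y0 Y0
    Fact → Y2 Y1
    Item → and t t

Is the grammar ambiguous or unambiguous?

(N0, Fact, Item are unreachable from Y0, so their rules don't affect L(Y0).) Y0 → Y0 and Y1 | Y1  ;  Y1 → Y1 xor Y2 | Y2  — a left-associative chain with Y2 at the bottom. Each string factors uniquely by precedence.

Unambiguous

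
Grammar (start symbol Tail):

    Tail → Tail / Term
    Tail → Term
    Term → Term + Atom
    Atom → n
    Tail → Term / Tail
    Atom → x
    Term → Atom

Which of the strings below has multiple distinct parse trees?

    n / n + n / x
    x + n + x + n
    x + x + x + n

n / n + n / x

n / n + n / x: 4 trees
x + n + x + n: 1 tree
x + x + x + n: 1 tree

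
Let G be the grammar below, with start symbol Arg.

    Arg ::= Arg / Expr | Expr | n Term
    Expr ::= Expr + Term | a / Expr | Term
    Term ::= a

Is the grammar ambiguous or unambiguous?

Ambiguous

Witness: a / a

Derivation 1: Arg ⇒ Arg / Expr ⇒ Expr / Expr ⇒ Term / Expr ⇒ a / Expr ⇒ a / Term ⇒ a / a
Derivation 2: Arg ⇒ Expr ⇒ a / Expr ⇒ a / Term ⇒ a / a

Two distinct leftmost derivations for the same string.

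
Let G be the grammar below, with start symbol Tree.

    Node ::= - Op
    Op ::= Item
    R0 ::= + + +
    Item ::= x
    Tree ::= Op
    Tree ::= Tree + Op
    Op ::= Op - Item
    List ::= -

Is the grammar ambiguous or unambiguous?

(Node, R0, List are unreachable from Tree, so their rules don't affect L(Tree).) This is a standard precedence ladder (Tree over Op over Item), with each level left-recursive on its own operator ('+' at Tree, '-' at Op). That structure is LR(1), hence unambiguous.

Unambiguous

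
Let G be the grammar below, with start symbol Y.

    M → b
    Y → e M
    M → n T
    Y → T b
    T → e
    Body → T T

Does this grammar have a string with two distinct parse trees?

Ambiguous

Witness: e b

Derivation 1: Y ⇒ e M ⇒ e b
Derivation 2: Y ⇒ T b ⇒ e b

Two distinct leftmost derivations for the same string.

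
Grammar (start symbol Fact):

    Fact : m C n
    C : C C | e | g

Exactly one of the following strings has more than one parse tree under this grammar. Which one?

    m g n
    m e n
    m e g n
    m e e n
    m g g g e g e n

m g n: 1 tree
m e n: 1 tree
m e g n: 1 tree
m e e n: 1 tree
m g g g e g e n: 42 trees

m g g g e g e n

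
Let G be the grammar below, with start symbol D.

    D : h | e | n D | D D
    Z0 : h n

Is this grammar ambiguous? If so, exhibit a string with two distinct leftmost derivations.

Ambiguous

Witness: e e e

Derivation 1: D ⇒ D D ⇒ e D ⇒ e D D ⇒ e e D ⇒ e e e
Derivation 2: D ⇒ D D ⇒ D D D ⇒ e D D ⇒ e e D ⇒ e e e

Two distinct leftmost derivations for the same string.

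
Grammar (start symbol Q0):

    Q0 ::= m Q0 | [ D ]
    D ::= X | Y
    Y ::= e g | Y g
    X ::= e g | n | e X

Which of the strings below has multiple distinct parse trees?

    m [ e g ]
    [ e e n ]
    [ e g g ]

m [ e g ]: 2 trees
[ e e n ]: 1 tree
[ e g g ]: 1 tree

m [ e g ]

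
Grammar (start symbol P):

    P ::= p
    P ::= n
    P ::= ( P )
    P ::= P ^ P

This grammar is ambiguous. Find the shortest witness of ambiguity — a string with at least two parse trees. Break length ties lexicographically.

length 1: no string has ≥2 trees
length 3: no string has ≥2 trees
length 5: n ^ n ^ n has 2 parse trees

Two derivations of n ^ n ^ n:
  P ⇒ P ^ P ⇒ n ^ P ⇒ n ^ P ^ P ⇒ n ^ n ^ P ⇒ n ^ n ^ n
  P ⇒ P ^ P ⇒ P ^ P ^ P ⇒ n ^ P ^ P ⇒ n ^ n ^ P ⇒ n ^ n ^ n

n ^ n ^ n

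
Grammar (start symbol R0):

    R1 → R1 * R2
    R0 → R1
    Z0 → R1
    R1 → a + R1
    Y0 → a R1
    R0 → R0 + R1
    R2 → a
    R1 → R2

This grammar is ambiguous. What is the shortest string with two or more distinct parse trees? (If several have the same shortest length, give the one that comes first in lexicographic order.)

a + a

length 1: no string has ≥2 trees
length 3: a + a has 2 parse trees

Two derivations of a + a:
  R0 ⇒ R1 ⇒ a + R1 ⇒ a + R2 ⇒ a + a
  R0 ⇒ R0 + R1 ⇒ R1 + R1 ⇒ R2 + R1 ⇒ a + R1 ⇒ a + R2 ⇒ a + a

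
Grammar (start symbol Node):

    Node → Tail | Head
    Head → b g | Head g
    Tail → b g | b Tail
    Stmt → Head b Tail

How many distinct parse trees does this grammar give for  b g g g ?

Parse trees for b g g g:
  [Node [Head [Head [Head b g] g] g]]

1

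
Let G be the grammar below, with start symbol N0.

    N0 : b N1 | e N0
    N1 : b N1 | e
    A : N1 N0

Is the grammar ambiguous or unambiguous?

Unambiguous

Only N0, N1 are reachable from N0; ignoring the rest: Restricted to the reachable nonterminals, every rule has the form A → t or A → t B, and no two rules for the same A share a first terminal. The grammar encodes a DFA — one run per string.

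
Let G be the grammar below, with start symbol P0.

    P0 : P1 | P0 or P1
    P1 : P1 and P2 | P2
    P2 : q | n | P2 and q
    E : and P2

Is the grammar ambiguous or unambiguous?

Ambiguous

Witness: n and q

Derivation 1: P0 ⇒ P1 ⇒ P1 and P2 ⇒ P2 and P2 ⇒ n and P2 ⇒ n and q
Derivation 2: P0 ⇒ P1 ⇒ P2 ⇒ P2 and q ⇒ n and q

Two distinct leftmost derivations for the same string.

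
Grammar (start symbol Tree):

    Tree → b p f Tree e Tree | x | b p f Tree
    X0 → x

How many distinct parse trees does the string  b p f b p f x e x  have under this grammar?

Parse trees for b p f b p f x e x:
  [Tree b p f [Tree b p f [Tree x]] e [Tree x]]
  [Tree b p f [Tree b p f [Tree x] e [Tree x]]]

2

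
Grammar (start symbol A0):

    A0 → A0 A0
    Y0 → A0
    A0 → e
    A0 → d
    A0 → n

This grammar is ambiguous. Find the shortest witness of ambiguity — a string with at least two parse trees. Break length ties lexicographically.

d d d

length 1: no string has ≥2 trees
length 2: no string has ≥2 trees
length 3: d d d has 2 parse trees

Two derivations of d d d:
  A0 ⇒ A0 A0 ⇒ A0 A0 A0 ⇒ d A0 A0 ⇒ d d A0 ⇒ d d d
  A0 ⇒ A0 A0 ⇒ d A0 ⇒ d A0 A0 ⇒ d d A0 ⇒ d d d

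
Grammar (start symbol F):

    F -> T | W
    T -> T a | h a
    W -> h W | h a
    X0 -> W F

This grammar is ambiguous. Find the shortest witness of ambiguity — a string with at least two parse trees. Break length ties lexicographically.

length 2: h a has 2 parse trees

Two derivations of h a:
  F ⇒ T ⇒ h a
  F ⇒ W ⇒ h a

h a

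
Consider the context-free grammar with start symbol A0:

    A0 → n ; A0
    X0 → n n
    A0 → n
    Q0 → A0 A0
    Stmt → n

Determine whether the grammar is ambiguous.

Only A0 is reachable from A0; ignoring the rest: Right-recursive list with a separator: after each atom, whether the separator follows determines the rule. One parse per string.

Unambiguous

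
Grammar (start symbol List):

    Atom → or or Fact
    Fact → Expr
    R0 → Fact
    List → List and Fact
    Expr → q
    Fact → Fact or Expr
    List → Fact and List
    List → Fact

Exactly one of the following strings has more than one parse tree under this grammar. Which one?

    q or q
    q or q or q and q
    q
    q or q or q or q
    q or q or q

q or q: 1 tree
q or q or q and q: 2 trees
q: 1 tree
q or q or q or q: 1 tree
q or q or q: 1 tree

q or q or q and q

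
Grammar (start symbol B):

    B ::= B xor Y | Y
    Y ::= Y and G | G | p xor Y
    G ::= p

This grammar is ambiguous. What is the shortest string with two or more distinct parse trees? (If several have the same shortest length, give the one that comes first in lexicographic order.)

p xor p

length 1: no string has ≥2 trees
length 3: p xor p has 2 parse trees

Two derivations of p xor p:
  B ⇒ B xor Y ⇒ Y xor Y ⇒ G xor Y ⇒ p xor Y ⇒ p xor G ⇒ p xor p
  B ⇒ Y ⇒ p xor Y ⇒ p xor G ⇒ p xor p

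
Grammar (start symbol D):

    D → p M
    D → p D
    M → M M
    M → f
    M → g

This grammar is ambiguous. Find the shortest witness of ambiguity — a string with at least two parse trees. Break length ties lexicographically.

length 2: no string has ≥2 trees
length 3: no string has ≥2 trees
length 4: p f f f has 2 parse trees

Two derivations of p f f f:
  D ⇒ p M ⇒ p M M ⇒ p M M M ⇒ p f M M ⇒ p f f M ⇒ p f f f
  D ⇒ p M ⇒ p M M ⇒ p f M ⇒ p f M M ⇒ p f f M ⇒ p f f f

p f f f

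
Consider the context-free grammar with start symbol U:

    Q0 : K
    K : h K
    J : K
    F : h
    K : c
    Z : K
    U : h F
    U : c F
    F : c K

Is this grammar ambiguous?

Only U, F, K are reachable from U; ignoring the rest: Restricted to the reachable nonterminals, every rule has the form A → t or A → t B, and no two rules for the same A share a first terminal. The grammar encodes a DFA — one run per string.

Unambiguous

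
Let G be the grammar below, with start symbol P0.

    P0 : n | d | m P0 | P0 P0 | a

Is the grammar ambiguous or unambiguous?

Witness: a a a

Derivation 1: P0 ⇒ P0 P0 ⇒ P0 P0 P0 ⇒ a P0 P0 ⇒ a a P0 ⇒ a a a
Derivation 2: P0 ⇒ P0 P0 ⇒ a P0 ⇒ a P0 P0 ⇒ a a P0 ⇒ a a a

Two distinct leftmost derivations for the same string.

Ambiguous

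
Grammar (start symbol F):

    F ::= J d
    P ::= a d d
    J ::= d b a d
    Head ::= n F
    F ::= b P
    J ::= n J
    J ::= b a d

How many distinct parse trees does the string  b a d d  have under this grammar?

Parse trees for b a d d:
  [F [J b a d] d]
  [F b [P a d d]]

2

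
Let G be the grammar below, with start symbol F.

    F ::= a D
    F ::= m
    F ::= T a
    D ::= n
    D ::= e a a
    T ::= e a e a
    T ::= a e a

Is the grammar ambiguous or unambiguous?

Witness: a e a a

Derivation 1: F ⇒ a D ⇒ a e a a
Derivation 2: F ⇒ T a ⇒ a e a a

Two distinct leftmost derivations for the same string.

Ambiguous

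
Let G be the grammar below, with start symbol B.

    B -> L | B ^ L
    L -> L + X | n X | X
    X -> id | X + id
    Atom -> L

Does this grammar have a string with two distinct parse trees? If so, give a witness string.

Witness: id + id

Derivation 1: B ⇒ L ⇒ L + X ⇒ X + X ⇒ id + X ⇒ id + id
Derivation 2: B ⇒ L ⇒ X ⇒ X + id ⇒ id + id

Two distinct leftmost derivations for the same string.

Ambiguous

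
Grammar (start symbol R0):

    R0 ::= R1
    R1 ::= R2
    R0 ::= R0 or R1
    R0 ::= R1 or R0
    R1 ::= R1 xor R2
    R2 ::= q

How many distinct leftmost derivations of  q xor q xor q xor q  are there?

1

Parse trees for q xor q xor q xor q:
  [R0 [R1 [R1 [R1 [R1 [R2 q]] xor [R2 q]] xor [R2 q]] xor [R2 q]]]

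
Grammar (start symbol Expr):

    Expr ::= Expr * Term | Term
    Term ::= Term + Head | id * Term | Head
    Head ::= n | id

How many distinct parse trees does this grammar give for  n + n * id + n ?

Parse trees for n + n * id + n:
  [Expr [Expr [Term [Term [Head n]] + [Head n]]] * [Term [Term [Head id]] + [Head n]]]

1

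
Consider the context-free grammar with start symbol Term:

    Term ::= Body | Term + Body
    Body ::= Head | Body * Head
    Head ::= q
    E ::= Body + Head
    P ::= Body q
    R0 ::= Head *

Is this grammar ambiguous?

(E, P, R0 are unreachable from Term, so their rules don't affect L(Term).) Term → Term + Body | Body  ;  Body → Body * Head | Head  — a left-associative chain with Head at the bottom. Each string factors uniquely by precedence.

Unambiguous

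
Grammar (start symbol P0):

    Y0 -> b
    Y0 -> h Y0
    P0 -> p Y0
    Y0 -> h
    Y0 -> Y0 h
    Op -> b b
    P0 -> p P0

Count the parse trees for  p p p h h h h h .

16

Parse trees for p p p h h h h h (showing first 6 of 16):
  [P0 p [P0 p [P0 p [Y0 h [Y0 h [Y0 h [Y0 h [Y0 h]]]]]]]]
  [P0 p [P0 p [P0 p [Y0 h [Y0 h [Y0 h [Y0 [Y0 h] h]]]]]]]
  [P0 p [P0 p [P0 p [Y0 h [Y0 h [Y0 [Y0 h [Y0 h]] h]]]]]]
  [P0 p [P0 p [P0 p [Y0 h [Y0 h [Y0 [Y0 [Y0 h] h] h]]]]]]
  [P0 p [P0 p [P0 p [Y0 h [Y0 [Y0 h [Y0 h [Y0 h]]] h]]]]]
  [P0 p [P0 p [P0 p [Y0 h [Y0 [Y0 h [Y0 [Y0 h] h]] h]]]]]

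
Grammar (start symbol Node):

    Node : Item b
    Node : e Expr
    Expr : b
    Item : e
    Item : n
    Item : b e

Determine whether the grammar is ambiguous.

Witness: e b

Derivation 1: Node ⇒ Item b ⇒ e b
Derivation 2: Node ⇒ e Expr ⇒ e b

Two distinct leftmost derivations for the same string.

Ambiguous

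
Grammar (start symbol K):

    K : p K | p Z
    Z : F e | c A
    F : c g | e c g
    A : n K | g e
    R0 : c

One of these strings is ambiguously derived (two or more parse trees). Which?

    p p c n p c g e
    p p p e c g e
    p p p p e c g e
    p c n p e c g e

p p c n p c g e

p p c n p c g e: 2 trees
p p p e c g e: 1 tree
p p p p e c g e: 1 tree
p c n p e c g e: 1 tree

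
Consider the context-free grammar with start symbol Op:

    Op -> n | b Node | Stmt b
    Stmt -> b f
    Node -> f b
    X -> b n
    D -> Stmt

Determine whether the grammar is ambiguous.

Ambiguous

Witness: b f b

Derivation 1: Op ⇒ b Node ⇒ b f b
Derivation 2: Op ⇒ Stmt b ⇒ b f b

Two distinct leftmost derivations for the same string.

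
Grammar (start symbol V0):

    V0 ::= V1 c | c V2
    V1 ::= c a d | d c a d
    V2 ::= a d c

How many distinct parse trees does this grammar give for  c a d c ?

2

Parse trees for c a d c:
  [V0 [V1 c a d] c]
  [V0 c [V2 a d c]]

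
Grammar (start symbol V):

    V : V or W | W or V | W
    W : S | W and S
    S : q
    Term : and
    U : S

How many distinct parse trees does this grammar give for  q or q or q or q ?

Parse trees for q or q or q or q:
  [V [V [V [V [W [S q]]] or [W [S q]]] or [W [S q]]] or [W [S q]]]
  [V [V [V [W [S q]] or [V [W [S q]]]] or [W [S q]]] or [W [S q]]]
  [V [V [W [S q]] or [V [V [W [S q]]] or [W [S q]]]] or [W [S q]]]
  [V [V [W [S q]] or [V [W [S q]] or [V [W [S q]]]]] or [W [S q]]]
  [V [W [S q]] or [V [V [V [W [S q]]] or [W [S q]]] or [W [S q]]]]
  [V [W [S q]] or [V [V [W [S q]] or [V [W [S q]]]] or [W [S q]]]]
  [V [W [S q]] or [V [W [S q]] or [V [V [W [S q]]] or [W [S q]]]]]
  [V [W [S q]] or [V [W [S q]] or [V [W [S q]] or [V [W [S q]]]]]]

8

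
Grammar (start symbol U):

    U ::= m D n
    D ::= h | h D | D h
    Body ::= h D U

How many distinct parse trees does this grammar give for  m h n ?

Parse trees for m h n:
  [U m [D h] n]

1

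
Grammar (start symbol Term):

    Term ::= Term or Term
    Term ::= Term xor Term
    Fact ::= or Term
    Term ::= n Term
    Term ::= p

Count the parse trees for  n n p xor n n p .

Parse trees for n n p xor n n p:
  [Term [Term n [Term n [Term p]]] xor [Term n [Term n [Term p]]]]
  [Term n [Term [Term n [Term p]] xor [Term n [Term n [Term p]]]]]
  [Term n [Term n [Term [Term p] xor [Term n [Term n [Term p]]]]]]

3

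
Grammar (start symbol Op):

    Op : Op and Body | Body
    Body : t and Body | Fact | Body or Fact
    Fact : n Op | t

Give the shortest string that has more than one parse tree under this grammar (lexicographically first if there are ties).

length 1: no string has ≥2 trees
length 2: no string has ≥2 trees
length 3: t and t has 2 parse trees

Two derivations of t and t:
  Op ⇒ Op and Body ⇒ Body and Body ⇒ Fact and Body ⇒ t and Body ⇒ t and Fact ⇒ t and t
  Op ⇒ Body ⇒ t and Body ⇒ t and Fact ⇒ t and t

t and t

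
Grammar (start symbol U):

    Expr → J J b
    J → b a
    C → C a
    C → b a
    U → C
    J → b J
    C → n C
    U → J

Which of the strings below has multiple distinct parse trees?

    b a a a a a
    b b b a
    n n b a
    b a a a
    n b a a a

n b a a a

b a a a a a: 1 tree
b b b a: 1 tree
n n b a: 1 tree
b a a a: 1 tree
n b a a a: 3 trees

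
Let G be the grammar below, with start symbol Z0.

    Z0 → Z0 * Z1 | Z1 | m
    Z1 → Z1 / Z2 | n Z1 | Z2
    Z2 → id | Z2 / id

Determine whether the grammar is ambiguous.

Witness: id / id

Derivation 1: Z0 ⇒ Z1 ⇒ Z1 / Z2 ⇒ Z2 / Z2 ⇒ id / Z2 ⇒ id / id
Derivation 2: Z0 ⇒ Z1 ⇒ Z2 ⇒ Z2 / id ⇒ id / id

Two distinct leftmost derivations for the same string.

Ambiguous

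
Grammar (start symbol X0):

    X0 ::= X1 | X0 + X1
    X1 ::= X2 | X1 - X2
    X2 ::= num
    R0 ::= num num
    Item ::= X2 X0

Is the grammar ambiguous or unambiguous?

Only X0, X1, X2 are reachable from X0; ignoring the rest: X0 → X0 + X1 | X1  ;  X1 → X1 - X2 | X2  — a left-associative chain with X2 at the bottom. Each string factors uniquely by precedence.

Unambiguous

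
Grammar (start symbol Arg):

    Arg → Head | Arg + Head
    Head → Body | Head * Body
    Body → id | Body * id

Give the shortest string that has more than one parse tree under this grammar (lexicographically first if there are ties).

length 1: no string has ≥2 trees
length 3: id * id has 2 parse trees

Two derivations of id * id:
  Arg ⇒ Head ⇒ Body ⇒ Body * id ⇒ id * id
  Arg ⇒ Head ⇒ Head * Body ⇒ Body * Body ⇒ id * Body ⇒ id * id

id * id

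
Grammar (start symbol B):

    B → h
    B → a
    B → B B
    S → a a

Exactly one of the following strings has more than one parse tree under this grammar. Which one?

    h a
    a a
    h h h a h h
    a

h h h a h h

h a: 1 tree
a a: 1 tree
h h h a h h: 42 trees
a: 1 tree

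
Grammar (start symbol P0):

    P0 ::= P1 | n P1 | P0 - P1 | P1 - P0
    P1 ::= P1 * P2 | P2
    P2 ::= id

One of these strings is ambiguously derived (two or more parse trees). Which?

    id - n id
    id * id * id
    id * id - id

id - n id: 1 tree
id * id * id: 1 tree
id * id - id: 2 trees

id * id - id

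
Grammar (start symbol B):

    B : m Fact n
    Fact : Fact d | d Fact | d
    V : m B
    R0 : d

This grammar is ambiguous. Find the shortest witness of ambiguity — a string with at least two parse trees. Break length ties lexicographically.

length 3: no string has ≥2 trees
length 4: m d d n has 2 parse trees

Two derivations of m d d n:
  B ⇒ m Fact n ⇒ m Fact d n ⇒ m d d n
  B ⇒ m Fact n ⇒ m d Fact n ⇒ m d d n

m d d n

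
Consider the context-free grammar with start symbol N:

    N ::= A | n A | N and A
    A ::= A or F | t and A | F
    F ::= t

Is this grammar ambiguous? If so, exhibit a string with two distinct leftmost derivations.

Ambiguous

Witness: t and t

Derivation 1: N ⇒ A ⇒ t and A ⇒ t and F ⇒ t and t
Derivation 2: N ⇒ N and A ⇒ A and A ⇒ F and A ⇒ t and A ⇒ t and F ⇒ t and t

Two distinct leftmost derivations for the same string.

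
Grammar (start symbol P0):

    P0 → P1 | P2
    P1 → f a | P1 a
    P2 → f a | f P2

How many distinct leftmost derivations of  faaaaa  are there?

Parse trees for faaaaa:
  [P0 [P1 [P1 [P1 [P1 [P1 f a] a] a] a] a]]

1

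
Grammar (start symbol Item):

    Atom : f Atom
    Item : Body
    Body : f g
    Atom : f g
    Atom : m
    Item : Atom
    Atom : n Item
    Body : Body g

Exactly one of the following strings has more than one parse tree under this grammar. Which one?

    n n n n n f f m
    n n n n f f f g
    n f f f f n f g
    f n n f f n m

n f f f f n f g

n n n n n f f m: 1 tree
n n n n f f f g: 1 tree
n f f f f n f g: 2 trees
f n n f f n m: 1 tree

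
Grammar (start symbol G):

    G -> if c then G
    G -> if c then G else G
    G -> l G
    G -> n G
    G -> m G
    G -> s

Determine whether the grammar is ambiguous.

Ambiguous

Witness: if c then if c then s else s

Derivation 1: G ⇒ if c then G ⇒ if c then if c then G else G ⇒ if c then if c then s else G ⇒ if c then if c then s else s
Derivation 2: G ⇒ if c then G else G ⇒ if c then if c then G else G ⇒ if c then if c then s else G ⇒ if c then if c then s else s

Two distinct leftmost derivations for the same string.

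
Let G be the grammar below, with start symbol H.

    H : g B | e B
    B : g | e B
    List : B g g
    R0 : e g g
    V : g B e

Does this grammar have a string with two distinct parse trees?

Unambiguous

Only H, B are reachable from H; ignoring the rest: The reachable rules are right-linear with at most one rule per (nonterminal, next-terminal) pair. Each input token forces the next rule, so parsing is deterministic.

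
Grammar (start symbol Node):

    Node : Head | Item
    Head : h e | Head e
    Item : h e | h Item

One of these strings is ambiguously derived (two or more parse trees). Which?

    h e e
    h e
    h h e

h e e: 1 tree
h e: 2 trees
h h e: 1 tree

h e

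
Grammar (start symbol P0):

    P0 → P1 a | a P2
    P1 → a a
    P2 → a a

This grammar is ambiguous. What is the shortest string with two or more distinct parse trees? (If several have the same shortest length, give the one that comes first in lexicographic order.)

length 3: a a a has 2 parse trees

Two derivations of a a a:
  P0 ⇒ P1 a ⇒ a a a
  P0 ⇒ a P2 ⇒ a a a

a a a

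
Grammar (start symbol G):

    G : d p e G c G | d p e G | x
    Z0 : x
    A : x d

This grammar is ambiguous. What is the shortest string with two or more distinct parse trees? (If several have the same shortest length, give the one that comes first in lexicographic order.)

length 1: no string has ≥2 trees
length 4: no string has ≥2 trees
length 6: no string has ≥2 trees
length 7: no string has ≥2 trees
length 9: d p e d p e x c x has 2 parse trees

Two derivations of d p e d p e x c x:
  G ⇒ d p e G c G ⇒ d p e d p e G c G ⇒ d p e d p e x c G ⇒ d p e d p e x c x
  G ⇒ d p e G ⇒ d p e d p e G c G ⇒ d p e d p e x c G ⇒ d p e d p e x c x

d p e d p e x c x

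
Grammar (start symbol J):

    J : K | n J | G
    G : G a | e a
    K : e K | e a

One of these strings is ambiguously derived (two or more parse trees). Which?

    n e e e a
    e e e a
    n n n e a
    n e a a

n e e e a: 1 tree
e e e a: 1 tree
n n n e a: 2 trees
n e a a: 1 tree

n n n e a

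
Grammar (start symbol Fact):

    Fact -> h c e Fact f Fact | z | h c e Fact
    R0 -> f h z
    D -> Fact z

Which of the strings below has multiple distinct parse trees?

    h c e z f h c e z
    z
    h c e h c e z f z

h c e h c e z f z

h c e z f h c e z: 1 tree
z: 1 tree
h c e h c e z f z: 2 trees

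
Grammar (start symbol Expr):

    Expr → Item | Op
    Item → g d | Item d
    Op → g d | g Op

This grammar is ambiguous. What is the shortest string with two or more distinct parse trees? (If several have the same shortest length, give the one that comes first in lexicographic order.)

length 2: g d has 2 parse trees

Two derivations of g d:
  Expr ⇒ Item ⇒ g d
  Expr ⇒ Op ⇒ g d

g d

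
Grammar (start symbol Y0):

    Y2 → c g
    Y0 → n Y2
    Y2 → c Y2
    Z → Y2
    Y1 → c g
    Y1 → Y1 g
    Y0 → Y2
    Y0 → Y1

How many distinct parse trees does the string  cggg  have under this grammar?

1

Parse trees for cggg:
  [Y0 [Y1 [Y1 [Y1 c g] g] g]]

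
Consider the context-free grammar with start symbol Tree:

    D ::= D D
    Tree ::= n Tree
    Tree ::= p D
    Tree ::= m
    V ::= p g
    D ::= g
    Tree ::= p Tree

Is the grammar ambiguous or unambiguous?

Ambiguous

Witness: p g g g

Derivation 1: Tree ⇒ p D ⇒ p D D ⇒ p D D D ⇒ p g D D ⇒ p g g D ⇒ p g g g
Derivation 2: Tree ⇒ p D ⇒ p D D ⇒ p g D ⇒ p g D D ⇒ p g g D ⇒ p g g g

Two distinct leftmost derivations for the same string.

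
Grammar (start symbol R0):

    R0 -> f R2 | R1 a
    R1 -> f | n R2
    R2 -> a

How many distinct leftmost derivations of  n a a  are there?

Parse trees for n a a:
  [R0 [R1 n [R2 a]] a]

1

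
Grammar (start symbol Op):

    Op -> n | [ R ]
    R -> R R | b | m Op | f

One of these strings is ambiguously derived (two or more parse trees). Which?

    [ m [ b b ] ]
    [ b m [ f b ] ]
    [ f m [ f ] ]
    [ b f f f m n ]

[ b f f f m n ]

[ m [ b b ] ]: 1 tree
[ b m [ f b ] ]: 1 tree
[ f m [ f ] ]: 1 tree
[ b f f f m n ]: 14 trees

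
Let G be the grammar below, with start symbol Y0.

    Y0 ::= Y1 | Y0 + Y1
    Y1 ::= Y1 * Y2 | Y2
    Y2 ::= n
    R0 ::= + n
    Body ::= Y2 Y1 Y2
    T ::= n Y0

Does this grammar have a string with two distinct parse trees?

(R0, Body, T are unreachable from Y0, so their rules don't affect L(Y0).) The grammar is stratified — Y0 handles '+' (left-recursive), Y1 handles '*', Y2 atoms. Each operator has a fixed associativity and precedence level, so every string has one parse.

Unambiguous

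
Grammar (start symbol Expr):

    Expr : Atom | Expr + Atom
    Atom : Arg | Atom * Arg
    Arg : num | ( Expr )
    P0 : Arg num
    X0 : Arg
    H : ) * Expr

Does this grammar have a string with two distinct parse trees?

Unambiguous

Only Expr, Atom, Arg are reachable from Expr; ignoring the rest: This is a standard precedence ladder (Expr over Atom over Arg), with each level left-recursive on its own operator ('+' at Expr, '*' at Atom). That structure is LR(1), hence unambiguous.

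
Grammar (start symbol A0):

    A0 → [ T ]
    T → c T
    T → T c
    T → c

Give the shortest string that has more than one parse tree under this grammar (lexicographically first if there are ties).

[ c c ]

length 3: no string has ≥2 trees
length 4: [ c c ] has 2 parse trees

Two derivations of [ c c ]:
  A0 ⇒ [ T ] ⇒ [ c T ] ⇒ [ c c ]
  A0 ⇒ [ T ] ⇒ [ T c ] ⇒ [ c c ]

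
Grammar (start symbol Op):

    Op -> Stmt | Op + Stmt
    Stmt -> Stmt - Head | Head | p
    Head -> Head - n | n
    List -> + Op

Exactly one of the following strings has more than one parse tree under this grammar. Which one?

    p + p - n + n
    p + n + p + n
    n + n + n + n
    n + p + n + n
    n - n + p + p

n - n + p + p

p + p - n + n: 1 tree
p + n + p + n: 1 tree
n + n + n + n: 1 tree
n + p + n + n: 1 tree
n - n + p + p: 2 trees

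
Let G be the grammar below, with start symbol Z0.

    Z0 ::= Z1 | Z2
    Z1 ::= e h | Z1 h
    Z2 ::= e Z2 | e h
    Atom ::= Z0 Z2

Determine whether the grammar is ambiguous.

Witness: e h

Derivation 1: Z0 ⇒ Z1 ⇒ e h
Derivation 2: Z0 ⇒ Z2 ⇒ e h

Two distinct leftmost derivations for the same string.

Ambiguous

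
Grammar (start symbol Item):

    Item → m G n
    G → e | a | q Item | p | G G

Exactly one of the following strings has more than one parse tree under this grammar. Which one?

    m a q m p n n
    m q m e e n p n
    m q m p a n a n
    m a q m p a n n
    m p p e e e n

m p p e e e n

m a q m p n n: 1 tree
m q m e e n p n: 1 tree
m q m p a n a n: 1 tree
m a q m p a n n: 1 tree
m p p e e e n: 14 trees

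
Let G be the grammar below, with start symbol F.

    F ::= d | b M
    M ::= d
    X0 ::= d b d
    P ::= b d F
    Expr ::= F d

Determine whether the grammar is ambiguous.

(X0, P, Expr are unreachable from F, so their rules don't affect L(F).) The reachable rules are right-linear with at most one rule per (nonterminal, next-terminal) pair. Each input token forces the next rule, so parsing is deterministic.

Unambiguous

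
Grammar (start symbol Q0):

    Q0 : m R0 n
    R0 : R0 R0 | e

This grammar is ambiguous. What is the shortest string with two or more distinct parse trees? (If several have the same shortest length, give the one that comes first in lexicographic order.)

m e e e n

length 3: no string has ≥2 trees
length 4: no string has ≥2 trees
length 5: m e e e n has 2 parse trees

Two derivations of m e e e n:
  Q0 ⇒ m R0 n ⇒ m R0 R0 n ⇒ m R0 R0 R0 n ⇒ m e R0 R0 n ⇒ m e e R0 n ⇒ m e e e n
  Q0 ⇒ m R0 n ⇒ m R0 R0 n ⇒ m e R0 n ⇒ m e R0 R0 n ⇒ m e e R0 n ⇒ m e e e n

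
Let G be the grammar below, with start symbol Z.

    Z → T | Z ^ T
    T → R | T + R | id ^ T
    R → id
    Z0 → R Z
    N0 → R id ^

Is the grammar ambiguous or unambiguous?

Witness: id ^ id

Derivation 1: Z ⇒ T ⇒ id ^ T ⇒ id ^ R ⇒ id ^ id
Derivation 2: Z ⇒ Z ^ T ⇒ T ^ T ⇒ R ^ T ⇒ id ^ T ⇒ id ^ R ⇒ id ^ id

Two distinct leftmost derivations for the same string.

Ambiguous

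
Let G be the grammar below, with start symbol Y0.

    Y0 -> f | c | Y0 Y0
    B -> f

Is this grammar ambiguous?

Witness: c c c

Derivation 1: Y0 ⇒ Y0 Y0 ⇒ c Y0 ⇒ c Y0 Y0 ⇒ c c Y0 ⇒ c c c
Derivation 2: Y0 ⇒ Y0 Y0 ⇒ Y0 Y0 Y0 ⇒ c Y0 Y0 ⇒ c c Y0 ⇒ c c c

Two distinct leftmost derivations for the same string.

Ambiguous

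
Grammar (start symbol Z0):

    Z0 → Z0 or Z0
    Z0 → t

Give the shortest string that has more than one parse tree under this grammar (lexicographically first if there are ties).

t or t or t

length 1: no string has ≥2 trees
length 3: no string has ≥2 trees
length 5: t or t or t has 2 parse trees

Two derivations of t or t or t:
  Z0 ⇒ Z0 or Z0 ⇒ Z0 or Z0 or Z0 ⇒ t or Z0 or Z0 ⇒ t or t or Z0 ⇒ t or t or t
  Z0 ⇒ Z0 or Z0 ⇒ t or Z0 ⇒ t or Z0 or Z0 ⇒ t or t or Z0 ⇒ t or t or t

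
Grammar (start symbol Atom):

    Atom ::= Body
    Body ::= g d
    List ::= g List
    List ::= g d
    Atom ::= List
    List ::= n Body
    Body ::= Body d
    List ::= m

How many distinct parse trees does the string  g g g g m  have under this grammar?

1

Parse trees for g g g g m:
  [Atom [List g [List g [List g [List g [List m]]]]]]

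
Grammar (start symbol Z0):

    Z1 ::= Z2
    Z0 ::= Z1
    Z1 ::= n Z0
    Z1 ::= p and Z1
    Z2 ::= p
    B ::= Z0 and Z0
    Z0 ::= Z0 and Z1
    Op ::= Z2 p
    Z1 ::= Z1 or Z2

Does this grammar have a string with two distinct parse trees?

Witness: p and p

Derivation 1: Z0 ⇒ Z1 ⇒ p and Z1 ⇒ p and Z2 ⇒ p and p
Derivation 2: Z0 ⇒ Z0 and Z1 ⇒ Z1 and Z1 ⇒ Z2 and Z1 ⇒ p and Z1 ⇒ p and Z2 ⇒ p and p

Two distinct leftmost derivations for the same string.

Ambiguous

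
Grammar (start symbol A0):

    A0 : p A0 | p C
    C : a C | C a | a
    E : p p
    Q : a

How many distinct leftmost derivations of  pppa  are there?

Parse trees for pppa:
  [A0 p [A0 p [A0 p [C a]]]]

1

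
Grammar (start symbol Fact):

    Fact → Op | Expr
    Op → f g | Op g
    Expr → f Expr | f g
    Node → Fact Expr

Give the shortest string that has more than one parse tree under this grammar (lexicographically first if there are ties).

f g

length 2: f g has 2 parse trees

Two derivations of f g:
  Fact ⇒ Op ⇒ f g
  Fact ⇒ Expr ⇒ f g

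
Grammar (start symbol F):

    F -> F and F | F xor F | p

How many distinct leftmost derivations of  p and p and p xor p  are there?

Parse trees for p and p and p xor p:
  [F [F p] and [F [F p] and [F [F p] xor [F p]]]]
  [F [F p] and [F [F [F p] and [F p]] xor [F p]]]
  [F [F [F p] and [F p]] and [F [F p] xor [F p]]]
  [F [F [F p] and [F [F p] and [F p]]] xor [F p]]
  [F [F [F [F p] and [F p]] and [F p]] xor [F p]]

5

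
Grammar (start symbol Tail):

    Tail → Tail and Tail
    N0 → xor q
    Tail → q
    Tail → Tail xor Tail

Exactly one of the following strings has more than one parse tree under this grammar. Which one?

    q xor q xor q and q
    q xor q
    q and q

q xor q xor q and q

q xor q xor q and q: 5 trees
q xor q: 1 tree
q and q: 1 tree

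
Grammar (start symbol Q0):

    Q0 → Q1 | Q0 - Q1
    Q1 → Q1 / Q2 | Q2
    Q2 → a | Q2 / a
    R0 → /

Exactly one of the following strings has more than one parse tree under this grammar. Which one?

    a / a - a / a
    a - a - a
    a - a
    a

a / a - a / a: 4 trees
a - a - a: 1 tree
a - a: 1 tree
a: 1 tree

a / a - a / a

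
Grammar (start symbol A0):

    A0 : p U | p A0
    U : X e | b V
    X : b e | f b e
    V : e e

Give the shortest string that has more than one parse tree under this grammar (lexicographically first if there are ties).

p b e e

length 4: p b e e has 2 parse trees

Two derivations of p b e e:
  A0 ⇒ p U ⇒ p X e ⇒ p b e e
  A0 ⇒ p U ⇒ p b V ⇒ p b e e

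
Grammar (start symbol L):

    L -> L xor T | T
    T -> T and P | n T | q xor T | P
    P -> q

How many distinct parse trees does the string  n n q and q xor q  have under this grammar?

Parse trees for n n q and q xor q:
  [L [L [T [T n [T n [T [P q]]]] and [P q]]] xor [T [P q]]]
  [L [L [T n [T [T n [T [P q]]] and [P q]]]] xor [T [P q]]]
  [L [L [T n [T n [T [T [P q]] and [P q]]]]] xor [T [P q]]]

3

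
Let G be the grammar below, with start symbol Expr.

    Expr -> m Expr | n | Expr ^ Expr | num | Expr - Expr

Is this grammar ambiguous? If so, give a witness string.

Ambiguous

Witness: m n - n

Derivation 1: Expr ⇒ m Expr ⇒ m Expr - Expr ⇒ m n - Expr ⇒ m n - n
Derivation 2: Expr ⇒ Expr - Expr ⇒ m Expr - Expr ⇒ m n - Expr ⇒ m n - n

Two distinct leftmost derivations for the same string.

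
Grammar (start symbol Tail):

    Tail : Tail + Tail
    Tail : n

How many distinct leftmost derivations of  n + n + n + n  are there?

5

Parse trees for n + n + n + n:
  [Tail [Tail n] + [Tail [Tail n] + [Tail [Tail n] + [Tail n]]]]
  [Tail [Tail n] + [Tail [Tail [Tail n] + [Tail n]] + [Tail n]]]
  [Tail [Tail [Tail n] + [Tail n]] + [Tail [Tail n] + [Tail n]]]
  [Tail [Tail [Tail n] + [Tail [Tail n] + [Tail n]]] + [Tail n]]
  [Tail [Tail [Tail [Tail n] + [Tail n]] + [Tail n]] + [Tail n]]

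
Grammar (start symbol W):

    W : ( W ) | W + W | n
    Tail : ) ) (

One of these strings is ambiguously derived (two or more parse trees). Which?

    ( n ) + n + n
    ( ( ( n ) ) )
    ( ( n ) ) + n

( n ) + n + n

( n ) + n + n: 2 trees
( ( ( n ) ) ): 1 tree
( ( n ) ) + n: 1 tree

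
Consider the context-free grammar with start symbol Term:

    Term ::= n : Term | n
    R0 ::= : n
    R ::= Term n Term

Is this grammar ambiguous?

Unambiguous

(R0, R are unreachable from Term, so their rules don't affect L(Term).) Right-recursive list with a separator: after each atom, whether the separator follows determines the rule. One parse per string.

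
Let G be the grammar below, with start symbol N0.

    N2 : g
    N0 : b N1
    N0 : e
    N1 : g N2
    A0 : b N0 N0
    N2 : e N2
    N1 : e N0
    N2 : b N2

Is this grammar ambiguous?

Only N0, N1, N2 are reachable from N0; ignoring the rest: The reachable rules are right-linear with at most one rule per (nonterminal, next-terminal) pair. Each input token forces the next rule, so parsing is deterministic.

Unambiguous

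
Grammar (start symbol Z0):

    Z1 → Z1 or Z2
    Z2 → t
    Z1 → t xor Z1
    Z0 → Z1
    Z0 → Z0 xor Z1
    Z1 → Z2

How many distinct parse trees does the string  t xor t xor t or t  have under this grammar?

7

Parse trees for t xor t xor t or t:
  [Z0 [Z1 [Z1 t xor [Z1 t xor [Z1 [Z2 t]]]] or [Z2 t]]]
  [Z0 [Z1 t xor [Z1 [Z1 t xor [Z1 [Z2 t]]] or [Z2 t]]]]
  [Z0 [Z1 t xor [Z1 t xor [Z1 [Z1 [Z2 t]] or [Z2 t]]]]]
  [Z0 [Z0 [Z1 [Z2 t]]] xor [Z1 [Z1 t xor [Z1 [Z2 t]]] or [Z2 t]]]
  [Z0 [Z0 [Z1 [Z2 t]]] xor [Z1 t xor [Z1 [Z1 [Z2 t]] or [Z2 t]]]]
  [Z0 [Z0 [Z1 t xor [Z1 [Z2 t]]]] xor [Z1 [Z1 [Z2 t]] or [Z2 t]]]
  [Z0 [Z0 [Z0 [Z1 [Z2 t]]] xor [Z1 [Z2 t]]] xor [Z1 [Z1 [Z2 t]] or [Z2 t]]]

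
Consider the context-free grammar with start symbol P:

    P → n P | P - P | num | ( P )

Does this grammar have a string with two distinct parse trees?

Ambiguous

Witness: n num - num

Derivation 1: P ⇒ n P ⇒ n P - P ⇒ n num - P ⇒ n num - num
Derivation 2: P ⇒ P - P ⇒ n P - P ⇒ n num - P ⇒ n num - num

Two distinct leftmost derivations for the same string.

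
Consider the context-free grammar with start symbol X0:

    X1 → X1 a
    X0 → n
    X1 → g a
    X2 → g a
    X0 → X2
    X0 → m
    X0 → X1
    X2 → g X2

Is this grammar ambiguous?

Witness: g a

Derivation 1: X0 ⇒ X2 ⇒ g a
Derivation 2: X0 ⇒ X1 ⇒ g a

Two distinct leftmost derivations for the same string.

Ambiguous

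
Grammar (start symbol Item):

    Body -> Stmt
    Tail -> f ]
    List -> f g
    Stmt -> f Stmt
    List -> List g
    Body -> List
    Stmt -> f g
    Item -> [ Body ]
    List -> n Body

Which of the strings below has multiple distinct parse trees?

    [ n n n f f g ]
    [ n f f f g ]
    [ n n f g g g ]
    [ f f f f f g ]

[ n n n f f g ]: 1 tree
[ n f f f g ]: 1 tree
[ n n f g g g ]: 9 trees
[ f f f f f g ]: 1 tree

[ n n f g g g ]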